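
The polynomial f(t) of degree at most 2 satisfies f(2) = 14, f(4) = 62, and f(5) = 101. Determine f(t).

f(t) = 5t^2 - 6t + 6

Using the Lagrange interpolation formula with nodes 2, 4, 5:
  L_0(t) = (t - 4)(t - 5) / 6
  L_1(t) = (t - 2)(t - 5) / -2
  L_2(t) = (t - 2)(t - 4) / 3
Then f(t) = 14·L_0(t) + 62·L_1(t) + 101·L_2(t).
Expanding and collecting terms gives f(t) = 5t² - 6t + 6.
Check: f(4) = 62. ✓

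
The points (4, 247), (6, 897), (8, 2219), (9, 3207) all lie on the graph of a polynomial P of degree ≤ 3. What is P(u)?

Using the Lagrange interpolation formula with nodes 4, 6, 8, 9:
  L_0(u) = (u - 6)(u - 8)(u - 9) / -40
  L_1(u) = (u - 4)(u - 8)(u - 9) / 12
  L_2(u) = (u - 4)(u - 6)(u - 9) / -8
  L_3(u) = (u - 4)(u - 6)(u - 8) / 15
Then P(u) = 247·L_0(u) + 897·L_1(u) + 2219·L_2(u) + 3207·L_3(u).
Expanding and collecting terms gives P(u) = 5u^3 - 6u^2 + 5u + 3.
Check: P(6) = 897. ✓

P(u) = 5u^3 - 6u^2 + 5u + 3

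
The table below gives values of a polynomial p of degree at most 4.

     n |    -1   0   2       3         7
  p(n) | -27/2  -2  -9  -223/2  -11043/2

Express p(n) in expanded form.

Using the Lagrange interpolation formula with nodes -1, 0, 2, 3, 7:
  L_0(n) = n(n - 2)(n - 3)(n - 7) / 96
  L_1(n) = (n + 1)(n - 2)(n - 3)(n - 7) / -42
  L_2(n) = (n + 1)n(n - 3)(n - 7) / 30
  L_3(n) = (n + 1)n(n - 2)(n - 7) / -48
  L_4(n) = (n + 1)n(n - 2)(n - 3) / 1120
Then p(n) = -27/2·L_0(n) - 2·L_1(n) - 9·L_2(n) - 223/2·L_3(n) - 11043/2·L_4(n).
Expanding and collecting terms gives p(n) = -3n^4 + 5n^3 - n^2 + (5/2)n - 2.
Check: p(3) = -223/2. ✓

p(n) = -3n^4 + 5n^3 - n^2 + (5/2)n - 2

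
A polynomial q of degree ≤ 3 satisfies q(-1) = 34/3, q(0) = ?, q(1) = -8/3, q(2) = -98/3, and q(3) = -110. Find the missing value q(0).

On equispaced nodes a degree-3 polynomial has vanishing fourth forward difference, so
  q(-1) - 4·q(0) + 6·q(1) - 4·q(2) + q(3) = 0.
Substituting the known values and solving for q(0):
  -4·q(0) = -16
  q(0) = 4.

4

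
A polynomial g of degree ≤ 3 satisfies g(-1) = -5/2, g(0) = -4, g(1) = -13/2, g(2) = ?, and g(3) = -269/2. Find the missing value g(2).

On equispaced nodes a degree-3 polynomial has vanishing fourth forward difference, so
  g(-1) - 4·g(0) + 6·g(1) - 4·g(2) + g(3) = 0.
Substituting the known values and solving for g(2):
  -4·g(2) = 160
  g(2) = -40.

-40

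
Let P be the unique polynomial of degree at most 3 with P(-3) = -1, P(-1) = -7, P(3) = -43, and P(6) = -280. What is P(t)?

Write P(t) = at^3 + bt^2 + ct + d. Substituting each data point gives a linear system:
  -27a + 9b - 3c + d = -1
  -a + b - c + d = -7
  27a + 9b + 3c + d = -43
  216a + 36b + 6c + d = -280
Solving the system yields a = -1, b = -2, c = 2, d = -4.
So P(t) = -t^3 - 2t^2 + 2t - 4.
Check: P(-3) = -1. ✓

P(t) = -t^3 - 2t^2 + 2t - 4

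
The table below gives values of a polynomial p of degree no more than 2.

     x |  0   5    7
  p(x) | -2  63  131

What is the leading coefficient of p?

3

Write p(x) = ax^2 + bx + c. Substituting each data point gives a linear system:
  c = -2
  25a + 5b + c = 63
  49a + 7b + c = 131
Solving the system yields a = 3, b = -2, c = -2.
So p(x) = 3x² - 2x - 2.
The leading coefficient is 3.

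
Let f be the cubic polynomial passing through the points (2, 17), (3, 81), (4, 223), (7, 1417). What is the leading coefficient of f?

5

Write f(t) = at^3 + bt^2 + ct + d. Substituting each data point gives a linear system:
  8a + 4b + 2c + d = 17
  27a + 9b + 3c + d = 81
  64a + 16b + 4c + d = 223
  343a + 49b + 7c + d = 1417
Solving the system yields a = 5, b = -6, c = -1, d = 3.
So f(t) = 5t³ - 6t² - t + 3.
The leading coefficient is 5.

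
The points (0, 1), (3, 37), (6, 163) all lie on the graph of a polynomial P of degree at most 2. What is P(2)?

15

Using the Lagrange interpolation formula with nodes 0, 3, 6:
  L_0(n) = (n - 3)(n - 6) / 18
  L_1(n) = n(n - 6) / -9
  L_2(n) = n(n - 3) / 18
Then P(n) = 1·L_0(n) + 37·L_1(n) + 163·L_2(n).
Expanding and collecting terms gives P(n) = 5n^2 - 3n + 1.
Evaluating at n = 2: P(2) = 15.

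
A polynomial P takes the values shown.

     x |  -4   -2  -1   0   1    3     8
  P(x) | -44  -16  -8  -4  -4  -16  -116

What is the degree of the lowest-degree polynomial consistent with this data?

Divided differences on the nodes -4, -2, -1, 0, 1, 3, 8:
  order 0: -44  -16  -8  -4  -4  -16  -116
  order 1: 14  8  4  0  -6  -20
  order 2: -2  -2  -2  -2  -2
  order 3: 0  0  0  0
  order 4: 0  0  0
  order 5: 0  0
  order 6: 0
The order-2 divided differences are all -2 (nonzero) and every higher order vanishes, so the data lies on a polynomial of degree exactly 2.

2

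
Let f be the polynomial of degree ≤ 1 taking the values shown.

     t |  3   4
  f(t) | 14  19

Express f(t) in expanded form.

f(t) = 5t - 1

Write f(t) = at + b. Substituting each data point gives a linear system:
  3a + b = 14
  4a + b = 19
Solving the system yields a = 5, b = -1.
So f(t) = 5t - 1.
Check: f(4) = 19. ✓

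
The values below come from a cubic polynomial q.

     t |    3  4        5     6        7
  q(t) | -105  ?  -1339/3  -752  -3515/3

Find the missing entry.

On equispaced nodes a degree-3 polynomial has vanishing fourth forward difference, so
  q(3) - 4·q(4) + 6·q(5) - 4·q(6) + q(7) = 0.
Substituting the known values and solving for q(4):
  -4·q(4) = 2840/3
  q(4) = -710/3.

-710/3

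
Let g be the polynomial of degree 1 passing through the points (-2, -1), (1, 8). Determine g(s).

Using the Lagrange interpolation formula with nodes -2, 1:
  L_0(s) = (s - 1) / -3
  L_1(s) = (s + 2) / 3
Then g(s) = -1·L_0(s) + 8·L_1(s).
Expanding and collecting terms gives g(s) = 3s + 5.
Check: g(-2) = -1. ✓

g(s) = 3s + 5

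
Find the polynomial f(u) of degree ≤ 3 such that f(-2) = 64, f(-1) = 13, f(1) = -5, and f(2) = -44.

Write f(u) = au^3 + bu^2 + cu + d. Substituting each data point gives a linear system:
  -8a + 4b - 2c + d = 64
  -a + b - c + d = 13
  a + b + c + d = -5
  8a + 4b + 2c + d = -44
Solving the system yields a = -6, b = 2, c = -3, d = 2.
So f(u) = -6u^3 + 2u^2 - 3u + 2.
Check: f(-1) = 13. ✓

f(u) = -6u^3 + 2u^2 - 3u + 2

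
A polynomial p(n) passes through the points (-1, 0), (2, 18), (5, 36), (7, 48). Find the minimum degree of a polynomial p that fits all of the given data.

1

Divided differences on the nodes -1, 2, 5, 7:
  order 0: 0  18  36  48
  order 1: 6  6  6
  order 2: 0  0
  order 3: 0
The order-1 divided differences are all 6 (nonzero) and every higher order vanishes, so the data lies on a polynomial of degree exactly 1.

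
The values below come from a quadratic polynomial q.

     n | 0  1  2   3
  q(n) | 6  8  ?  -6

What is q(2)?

The 3 known points determine the degree-2 polynomial uniquely.
Write q(n) = an^2 + bn + c. Substituting each data point gives a linear system:
  c = 6
  a + b + c = 8
  9a + 3b + c = -6
Solving the system yields a = -3, b = 5, c = 6.
So q(n) = -3n² + 5n + 6.
Then q(2) = 4.

4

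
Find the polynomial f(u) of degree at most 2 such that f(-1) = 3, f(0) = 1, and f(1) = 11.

Write f(u) = au^2 + bu + c. Substituting each data point gives a linear system:
  a - b + c = 3
  c = 1
  a + b + c = 11
Solving the system yields a = 6, b = 4, c = 1.
So f(u) = 6u² + 4u + 1.
Check: f(1) = 11. ✓

f(u) = 6u^2 + 4u + 1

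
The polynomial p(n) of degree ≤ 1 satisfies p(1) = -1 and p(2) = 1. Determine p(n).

p(n) = 2n - 3

Using the Lagrange interpolation formula with nodes 1, 2:
  L_0(n) = (n - 2) / -1
  L_1(n) = (n - 1) / 1
Then p(n) = -1·L_0(n) + 1·L_1(n).
Expanding and collecting terms gives p(n) = 2n - 3.
Check: p(2) = 1. ✓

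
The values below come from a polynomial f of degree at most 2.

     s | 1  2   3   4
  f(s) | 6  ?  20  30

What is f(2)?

The 3 known points determine the degree-2 polynomial uniquely.
Write f(s) = as^2 + bs + c. Substituting each data point gives a linear system:
  a + b + c = 6
  9a + 3b + c = 20
  16a + 4b + c = 30
Solving the system yields a = 1, b = 3, c = 2.
So f(s) = s^2 + 3s + 2.
Then f(2) = 12.

12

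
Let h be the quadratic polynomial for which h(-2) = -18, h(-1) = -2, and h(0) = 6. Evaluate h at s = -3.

-42

Using the Lagrange interpolation formula with nodes -2, -1, 0:
  L_0(s) = (s + 1)s / 2
  L_1(s) = (s + 2)s / -1
  L_2(s) = (s + 2)(s + 1) / 2
Then h(s) = -18·L_0(s) - 2·L_1(s) + 6·L_2(s).
Expanding and collecting terms gives h(s) = -4s^2 + 4s + 6.
Evaluating at s = -3: h(-3) = -42.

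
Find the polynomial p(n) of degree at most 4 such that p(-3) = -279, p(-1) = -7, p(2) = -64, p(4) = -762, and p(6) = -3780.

p(n) = -3n^4 + n^3 - 2n^2 - 5n - 6

Write p(n) = an^4 + bn^3 + cn^2 + dn + e. Substituting each data point gives a linear system:
  81a - 27b + 9c - 3d + e = -279
  a - b + c - d + e = -7
  16a + 8b + 4c + 2d + e = -64
  256a + 64b + 16c + 4d + e = -762
  1296a + 216b + 36c + 6d + e = -3780
Solving the system yields a = -3, b = 1, c = -2, d = -5, e = -6.
So p(n) = -3n⁴ + n³ - 2n² - 5n - 6.
Check: p(6) = -3780. ✓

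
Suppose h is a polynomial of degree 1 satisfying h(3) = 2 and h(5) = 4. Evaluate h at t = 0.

Write h(t) = at + b. Substituting each data point gives a linear system:
  3a + b = 2
  5a + b = 4
Solving the system yields a = 1, b = -1.
So h(t) = t - 1.
Then h(0) = -1.

-1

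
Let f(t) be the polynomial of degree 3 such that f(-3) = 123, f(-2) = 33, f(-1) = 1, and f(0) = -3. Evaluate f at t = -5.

Write f(t) = at^3 + bt^2 + ct + d. Substituting each data point gives a linear system:
  -27a + 9b - 3c + d = 123
  -8a + 4b - 2c + d = 33
  -a + b - c + d = 1
  d = -3
Solving the system yields a = -5, b = -1, c = 0, d = -3.
So f(t) = -5t^3 - t^2 - 3.
Then f(-5) = 597.

597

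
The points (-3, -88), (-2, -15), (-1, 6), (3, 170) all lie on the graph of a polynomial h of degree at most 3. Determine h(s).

Write h(s) = as^3 + bs^2 + cs + d. Substituting each data point gives a linear system:
  -27a + 9b - 3c + d = -88
  -8a + 4b - 2c + d = -15
  -a + b - c + d = 6
  27a + 9b + 3c + d = 170
Solving the system yields a = 5, b = 4, c = -2, d = 5.
So h(s) = 5s^3 + 4s^2 - 2s + 5.
Check: h(3) = 170. ✓

h(s) = 5s^3 + 4s^2 - 2s + 5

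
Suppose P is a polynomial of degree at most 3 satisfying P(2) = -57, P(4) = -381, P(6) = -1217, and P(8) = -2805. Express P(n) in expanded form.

P(n) = -5n^3 - 4n^2 + 2n - 5

Write P(n) = an^3 + bn^2 + cn + d. Substituting each data point gives a linear system:
  8a + 4b + 2c + d = -57
  64a + 16b + 4c + d = -381
  216a + 36b + 6c + d = -1217
  512a + 64b + 8c + d = -2805
Solving the system yields a = -5, b = -4, c = 2, d = -5.
So P(n) = -5n^3 - 4n^2 + 2n - 5.
Check: P(2) = -57. ✓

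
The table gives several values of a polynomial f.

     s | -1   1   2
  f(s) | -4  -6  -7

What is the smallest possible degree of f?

1

Divided differences on the nodes -1, 1, 2:
  order 0: -4  -6  -7
  order 1: -1  -1
  order 2: 0
The order-1 divided differences are all -1 (nonzero) and every higher order vanishes, so the data lies on a polynomial of degree exactly 1.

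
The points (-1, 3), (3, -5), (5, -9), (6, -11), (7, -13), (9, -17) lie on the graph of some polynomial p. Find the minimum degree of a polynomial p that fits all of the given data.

Divided differences on the nodes -1, 3, 5, 6, 7, 9:
  order 0: 3  -5  -9  -11  -13  -17
  order 1: -2  -2  -2  -2  -2
  order 2: 0  0  0  0
  order 3: 0  0  0
  order 4: 0  0
  order 5: 0
The order-1 divided differences are all -2 (nonzero) and every higher order vanishes, so the data lies on a polynomial of degree exactly 1.

1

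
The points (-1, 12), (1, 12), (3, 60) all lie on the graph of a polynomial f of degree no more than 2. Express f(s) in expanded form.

Write f(s) = as^2 + bs + c. Substituting each data point gives a linear system:
  a - b + c = 12
  a + b + c = 12
  9a + 3b + c = 60
Solving the system yields a = 6, b = 0, c = 6.
So f(s) = 6s² + 6.
Check: f(3) = 60. ✓

f(s) = 6s^2 + 6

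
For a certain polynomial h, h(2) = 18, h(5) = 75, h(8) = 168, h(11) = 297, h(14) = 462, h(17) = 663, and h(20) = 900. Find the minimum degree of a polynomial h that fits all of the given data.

2

Forward differences of the values at t = 2, 5, 8, 11, 14, 17, 20:
  h  : 18  75  168  297  462  663  900
  Δ  : 57  93  129  165  201  237
  Δ^2: 36  36  36  36  36
  Δ^3: 0  0  0  0
  Δ^4: 0  0  0
  Δ^5: 0  0
  Δ^6: 0
The second differences are constant (36) and nonzero, while all higher differences vanish, so the minimal degree is 2.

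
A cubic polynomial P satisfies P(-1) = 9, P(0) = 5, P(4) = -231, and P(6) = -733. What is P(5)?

-435

Using the Lagrange interpolation formula with nodes -1, 0, 4, 6:
  L_0(t) = t(t - 4)(t - 6) / -35
  L_1(t) = (t + 1)(t - 4)(t - 6) / 24
  L_2(t) = (t + 1)t(t - 6) / -40
  L_3(t) = (t + 1)t(t - 4) / 84
Then P(t) = 9·L_0(t) + 5·L_1(t) - 231·L_2(t) - 733·L_3(t).
Expanding and collecting terms gives P(t) = -3t^3 - 2t^2 - 3t + 5.
Evaluating at t = 5: P(5) = -435.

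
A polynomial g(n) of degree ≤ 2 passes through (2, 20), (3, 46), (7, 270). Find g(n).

g(n) = 6n^2 - 4n + 4

Using the Lagrange interpolation formula with nodes 2, 3, 7:
  L_0(n) = (n - 3)(n - 7) / 5
  L_1(n) = (n - 2)(n - 7) / -4
  L_2(n) = (n - 2)(n - 3) / 20
Then g(n) = 20·L_0(n) + 46·L_1(n) + 270·L_2(n).
Expanding and collecting terms gives g(n) = 6n^2 - 4n + 4.
Check: g(3) = 46. ✓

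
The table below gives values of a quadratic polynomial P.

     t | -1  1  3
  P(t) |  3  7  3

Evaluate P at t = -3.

Forward differences of the values at t = -1, 1, 3:
  P  : 3  7  3
  Δ  : 4  -4
  Δ^2: -8
The second differences are constant, confirming degree 2.
Interpolating (Newton forward form) and evaluating at t = -3 gives P(-3) = -9.

-9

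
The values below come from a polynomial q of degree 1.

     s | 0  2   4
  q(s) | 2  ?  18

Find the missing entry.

10

The 2 known points determine the degree-1 polynomial uniquely.
Write q(s) = as + b. Substituting each data point gives a linear system:
  b = 2
  4a + b = 18
Solving the system yields a = 4, b = 2.
So q(s) = 4s + 2.
Then q(2) = 10.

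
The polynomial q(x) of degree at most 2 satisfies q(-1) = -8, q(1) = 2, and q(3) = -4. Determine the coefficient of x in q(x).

Write q(x) = ax^2 + bx + c. Substituting each data point gives a linear system:
  a - b + c = -8
  a + b + c = 2
  9a + 3b + c = -4
Solving the system yields a = -2, b = 5, c = -1.
So q(x) = -2x^2 + 5x - 1.
The coefficient of x is 5.

5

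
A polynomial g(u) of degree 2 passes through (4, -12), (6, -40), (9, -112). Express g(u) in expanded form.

Using the Lagrange interpolation formula with nodes 4, 6, 9:
  L_0(u) = (u - 6)(u - 9) / 10
  L_1(u) = (u - 4)(u - 9) / -6
  L_2(u) = (u - 4)(u - 6) / 15
Then g(u) = -12·L_0(u) - 40·L_1(u) - 112·L_2(u).
Expanding and collecting terms gives g(u) = -2u² + 6u - 4.
Check: g(9) = -112. ✓

g(u) = -2u^2 + 6u - 4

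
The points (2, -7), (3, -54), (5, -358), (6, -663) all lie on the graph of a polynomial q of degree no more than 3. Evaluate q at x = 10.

Using the Lagrange interpolation formula with nodes 2, 3, 5, 6:
  L_0(x) = (x - 3)(x - 5)(x - 6) / -12
  L_1(x) = (x - 2)(x - 5)(x - 6) / 6
  L_2(x) = (x - 2)(x - 3)(x - 6) / -6
  L_3(x) = (x - 2)(x - 3)(x - 5) / 12
Then q(x) = -7·L_0(x) - 54·L_1(x) - 358·L_2(x) - 663·L_3(x).
Expanding and collecting terms gives q(x) = -4x³ + 5x² + 4x - 3.
Evaluating at x = 10: q(10) = -3463.

-3463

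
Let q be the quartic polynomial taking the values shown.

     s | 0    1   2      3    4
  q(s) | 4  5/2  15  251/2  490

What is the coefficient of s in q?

Write q(s) = as^4 + bs^3 + cs^2 + ds + e. Substituting each data point gives a linear system:
  e = 4
  a + b + c + d + e = 5/2
  16a + 8b + 4c + 2d + e = 15
  81a + 27b + 9c + 3d + e = 251/2
  256a + 64b + 16c + 4d + e = 490
Solving the system yields a = 3, b = -4, c = -2, d = 3/2, e = 4.
So q(s) = 3s^4 - 4s^3 - 2s^2 + (3/2)s + 4.
The coefficient of s is 3/2.

3/2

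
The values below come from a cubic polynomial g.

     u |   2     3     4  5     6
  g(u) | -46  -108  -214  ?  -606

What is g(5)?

The 4 known points determine the degree-3 polynomial uniquely.
Write g(u) = au^3 + bu^2 + cu + d. Substituting each data point gives a linear system:
  8a + 4b + 2c + d = -46
  27a + 9b + 3c + d = -108
  64a + 16b + 4c + d = -214
  216a + 36b + 6c + d = -606
Solving the system yields a = -2, b = -4, c = -4, d = -6.
So g(u) = -2u³ - 4u² - 4u - 6.
Then g(5) = -376.

-376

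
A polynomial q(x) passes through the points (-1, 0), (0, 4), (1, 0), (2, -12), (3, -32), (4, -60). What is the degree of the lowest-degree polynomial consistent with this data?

2

Forward differences of the values at x = -1, 0, 1, 2, 3, 4:
  q  : 0  4  0  -12  -32  -60
  Δ  : 4  -4  -12  -20  -28
  Δ^2: -8  -8  -8  -8
  Δ^3: 0  0  0
  Δ^4: 0  0
  Δ^5: 0
The second differences are constant (-8) and nonzero, while all higher differences vanish, so the minimal degree is 2.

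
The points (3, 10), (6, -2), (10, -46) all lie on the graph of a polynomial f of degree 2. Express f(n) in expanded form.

f(n) = -n^2 + 5n + 4

Using the Lagrange interpolation formula with nodes 3, 6, 10:
  L_0(n) = (n - 6)(n - 10) / 21
  L_1(n) = (n - 3)(n - 10) / -12
  L_2(n) = (n - 3)(n - 6) / 28
Then f(n) = 10·L_0(n) - 2·L_1(n) - 46·L_2(n).
Expanding and collecting terms gives f(n) = -n^2 + 5n + 4.
Check: f(6) = -2. ✓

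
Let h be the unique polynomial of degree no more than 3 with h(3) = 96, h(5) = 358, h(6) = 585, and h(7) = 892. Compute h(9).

Using the Lagrange interpolation formula with nodes 3, 5, 6, 7:
  L_0(u) = (u - 5)(u - 6)(u - 7) / -24
  L_1(u) = (u - 3)(u - 6)(u - 7) / 4
  L_2(u) = (u - 3)(u - 5)(u - 7) / -3
  L_3(u) = (u - 3)(u - 5)(u - 6) / 8
Then h(u) = 96·L_0(u) + 358·L_1(u) + 585·L_2(u) + 892·L_3(u).
Expanding and collecting terms gives h(u) = 2u^3 + 4u^2 + u + 3.
Evaluating at u = 9: h(9) = 1794.

1794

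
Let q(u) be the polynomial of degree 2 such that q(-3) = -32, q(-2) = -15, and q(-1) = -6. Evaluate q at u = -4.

Using the Lagrange interpolation formula with nodes -3, -2, -1:
  L_0(u) = (u + 2)(u + 1) / 2
  L_1(u) = (u + 3)(u + 1) / -1
  L_2(u) = (u + 3)(u + 2) / 2
Then q(u) = -32·L_0(u) - 15·L_1(u) - 6·L_2(u).
Expanding and collecting terms gives q(u) = -4u^2 - 3u - 5.
Evaluating at u = -4: q(-4) = -57.

-57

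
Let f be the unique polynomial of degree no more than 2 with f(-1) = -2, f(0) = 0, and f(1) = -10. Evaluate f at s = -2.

-16

Forward differences of the values at s = -1, 0, 1:
  f  : -2  0  -10
  Δ  : 2  -10
  Δ^2: -12
The second differences are constant, confirming degree 2.
Interpolating (Newton forward form) and evaluating at s = -2 gives f(-2) = -16.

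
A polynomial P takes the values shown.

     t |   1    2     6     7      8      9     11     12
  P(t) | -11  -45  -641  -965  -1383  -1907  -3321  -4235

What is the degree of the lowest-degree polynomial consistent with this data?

Divided differences on the nodes 1, 2, 6, 7, 8, 9, 11, 12:
  order 0: -11  -45  -641  -965  -1383  -1907  -3321  -4235
  order 1: -34  -149  -324  -418  -524  -707  -914
  order 2: -23  -35  -47  -53  -61  -69
  order 3: -2  -2  -2  -2  -2
  order 4: 0  0  0  0
  order 5: 0  0  0
  order 6: 0  0
  order 7: 0
The order-3 divided differences are all -2 (nonzero) and every higher order vanishes, so the data lies on a polynomial of degree exactly 3.

3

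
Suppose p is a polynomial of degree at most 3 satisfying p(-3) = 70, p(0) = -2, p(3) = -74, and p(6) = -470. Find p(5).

-282

Forward differences of the values at s = -3, 0, 3, 6:
  p  : 70  -2  -74  -470
  Δ  : -72  -72  -396
  Δ^2: 0  -324
  Δ^3: -324
The third differences are constant, confirming degree 3.
Interpolating (Newton forward form) and evaluating at s = 5 gives p(5) = -282.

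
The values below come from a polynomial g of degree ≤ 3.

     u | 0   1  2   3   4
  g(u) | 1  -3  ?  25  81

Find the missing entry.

On equispaced nodes a degree-3 polynomial has vanishing fourth forward difference, so
  g(0) - 4·g(1) + 6·g(2) - 4·g(3) + g(4) = 0.
Substituting the known values and solving for g(2):
  6·g(2) = 6
  g(2) = 1.

1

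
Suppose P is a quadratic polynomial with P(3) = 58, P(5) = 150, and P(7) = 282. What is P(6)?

211

Using the Lagrange interpolation formula with nodes 3, 5, 7:
  L_0(x) = (x - 5)(x - 7) / 8
  L_1(x) = (x - 3)(x - 7) / -4
  L_2(x) = (x - 3)(x - 5) / 8
Then P(x) = 58·L_0(x) + 150·L_1(x) + 282·L_2(x).
Expanding and collecting terms gives P(x) = 5x^2 + 6x - 5.
Evaluating at x = 6: P(6) = 211.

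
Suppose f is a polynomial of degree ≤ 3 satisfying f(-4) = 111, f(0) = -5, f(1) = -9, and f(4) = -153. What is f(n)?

f(n) = -2n^3 - n^2 - n - 5

Write f(n) = an^3 + bn^2 + cn + d. Substituting each data point gives a linear system:
  -64a + 16b - 4c + d = 111
  d = -5
  a + b + c + d = -9
  64a + 16b + 4c + d = -153
Solving the system yields a = -2, b = -1, c = -1, d = -5.
So f(n) = -2n^3 - n^2 - n - 5.
Check: f(4) = -153. ✓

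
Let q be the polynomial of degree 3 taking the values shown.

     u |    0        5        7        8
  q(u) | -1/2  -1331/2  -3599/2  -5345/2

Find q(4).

-689/2

Write q(u) = au^3 + bu^2 + cu + d. Substituting each data point gives a linear system:
  d = -1/2
  125a + 25b + 5c + d = -1331/2
  343a + 49b + 7c + d = -3599/2
  512a + 64b + 8c + d = -5345/2
Solving the system yields a = -5, b = -2, c = 2, d = -1/2.
So q(u) = -5u^3 - 2u^2 + 2u - 1/2.
Then q(4) = -689/2.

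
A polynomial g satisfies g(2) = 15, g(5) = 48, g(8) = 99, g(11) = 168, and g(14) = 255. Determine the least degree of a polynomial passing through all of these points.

Forward differences of the values at n = 2, 5, 8, 11, 14:
  g  : 15  48  99  168  255
  Δ  : 33  51  69  87
  Δ^2: 18  18  18
  Δ^3: 0  0
  Δ^4: 0
The second differences are constant (18) and nonzero, while all higher differences vanish, so the minimal degree is 2.

2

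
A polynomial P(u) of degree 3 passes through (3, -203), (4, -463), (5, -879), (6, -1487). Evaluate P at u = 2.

Using the Lagrange interpolation formula with nodes 3, 4, 5, 6:
  L_0(u) = (u - 4)(u - 5)(u - 6) / -6
  L_1(u) = (u - 3)(u - 5)(u - 6) / 2
  L_2(u) = (u - 3)(u - 4)(u - 6) / -2
  L_3(u) = (u - 3)(u - 4)(u - 5) / 6
Then P(u) = -203·L_0(u) - 463·L_1(u) - 879·L_2(u) - 1487·L_3(u).
Expanding and collecting terms gives P(u) = -6u³ - 6u² + 4u + 1.
Evaluating at u = 2: P(2) = -63.

-63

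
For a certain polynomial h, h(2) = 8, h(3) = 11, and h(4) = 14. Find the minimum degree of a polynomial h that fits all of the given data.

1

Forward differences of the values at x = 2, 3, 4:
  h  : 8  11  14
  Δ  : 3  3
  Δ^2: 0
The first differences are constant (3) and nonzero, while all higher differences vanish, so the minimal degree is 1.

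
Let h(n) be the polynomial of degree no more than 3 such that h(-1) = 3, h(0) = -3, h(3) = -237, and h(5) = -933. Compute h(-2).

33

Write h(n) = an^3 + bn^2 + cn + d. Substituting each data point gives a linear system:
  -a + b - c + d = 3
  d = -3
  27a + 9b + 3c + d = -237
  125a + 25b + 5c + d = -933
Solving the system yields a = -6, b = -6, c = -6, d = -3.
So h(n) = -6n³ - 6n² - 6n - 3.
Then h(-2) = 33.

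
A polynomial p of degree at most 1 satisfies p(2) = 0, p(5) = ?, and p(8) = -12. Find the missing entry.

The 2 known points determine the degree-1 polynomial uniquely.
Write p(s) = as + b. Substituting each data point gives a linear system:
  2a + b = 0
  8a + b = -12
Solving the system yields a = -2, b = 4.
So p(s) = -2s + 4.
Then p(5) = -6.

-6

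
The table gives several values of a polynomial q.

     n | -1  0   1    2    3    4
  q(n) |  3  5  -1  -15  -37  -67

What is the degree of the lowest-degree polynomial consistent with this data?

Forward differences of the values at n = -1, 0, 1, 2, 3, 4:
  q  : 3  5  -1  -15  -37  -67
  Δ  : 2  -6  -14  -22  -30
  Δ^2: -8  -8  -8  -8
  Δ^3: 0  0  0
  Δ^4: 0  0
  Δ^5: 0
The second differences are constant (-8) and nonzero, while all higher differences vanish, so the minimal degree is 2.

2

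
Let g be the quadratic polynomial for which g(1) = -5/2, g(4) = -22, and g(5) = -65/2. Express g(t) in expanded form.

Using the Lagrange interpolation formula with nodes 1, 4, 5:
  L_0(t) = (t - 4)(t - 5) / 12
  L_1(t) = (t - 1)(t - 5) / -3
  L_2(t) = (t - 1)(t - 4) / 4
Then g(t) = -5/2·L_0(t) - 22·L_1(t) - 65/2·L_2(t).
Expanding and collecting terms gives g(t) = -t^2 - (3/2)t.
Check: g(4) = -22. ✓

g(t) = -t^2 - (3/2)t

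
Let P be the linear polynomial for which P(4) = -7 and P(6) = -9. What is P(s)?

P(s) = -s - 3

Write P(s) = as + b. Substituting each data point gives a linear system:
  4a + b = -7
  6a + b = -9
Solving the system yields a = -1, b = -3.
So P(s) = -s - 3.
Check: P(4) = -7. ✓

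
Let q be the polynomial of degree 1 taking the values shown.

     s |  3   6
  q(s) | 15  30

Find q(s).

q(s) = 5s

Using the Lagrange interpolation formula with nodes 3, 6:
  L_0(s) = (s - 6) / -3
  L_1(s) = (s - 3) / 3
Then q(s) = 15·L_0(s) + 30·L_1(s).
Expanding and collecting terms gives q(s) = 5s.
Check: q(3) = 15. ✓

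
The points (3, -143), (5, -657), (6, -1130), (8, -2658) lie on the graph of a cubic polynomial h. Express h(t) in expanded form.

h(t) = -5t^3 - 2t^2 + 4t - 2

Using the Lagrange interpolation formula with nodes 3, 5, 6, 8:
  L_0(t) = (t - 5)(t - 6)(t - 8) / -30
  L_1(t) = (t - 3)(t - 6)(t - 8) / 6
  L_2(t) = (t - 3)(t - 5)(t - 8) / -6
  L_3(t) = (t - 3)(t - 5)(t - 6) / 30
Then h(t) = -143·L_0(t) - 657·L_1(t) - 1130·L_2(t) - 2658·L_3(t).
Expanding and collecting terms gives h(t) = -5t^3 - 2t^2 + 4t - 2.
Check: h(5) = -657. ✓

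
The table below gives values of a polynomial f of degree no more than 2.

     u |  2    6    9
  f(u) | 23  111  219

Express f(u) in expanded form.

Using the Lagrange interpolation formula with nodes 2, 6, 9:
  L_0(u) = (u - 6)(u - 9) / 28
  L_1(u) = (u - 2)(u - 9) / -12
  L_2(u) = (u - 2)(u - 6) / 21
Then f(u) = 23·L_0(u) + 111·L_1(u) + 219·L_2(u).
Expanding and collecting terms gives f(u) = 2u^2 + 6u + 3.
Check: f(9) = 219. ✓

f(u) = 2u^2 + 6u + 3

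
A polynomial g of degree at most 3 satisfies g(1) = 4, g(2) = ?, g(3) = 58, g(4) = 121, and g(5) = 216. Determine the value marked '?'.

On equispaced nodes a degree-3 polynomial has vanishing fourth forward difference, so
  g(1) - 4·g(2) + 6·g(3) - 4·g(4) + g(5) = 0.
Substituting the known values and solving for g(2):
  -4·g(2) = -84
  g(2) = 21.

21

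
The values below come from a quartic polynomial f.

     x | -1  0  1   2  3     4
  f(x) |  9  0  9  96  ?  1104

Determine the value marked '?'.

The 5 known points determine the degree-4 polynomial uniquely.
Write f(x) = ax^4 + bx^3 + cx^2 + dx + e. Substituting each data point gives a linear system:
  a - b + c - d + e = 9
  e = 0
  a + b + c + d + e = 9
  16a + 8b + 4c + 2d + e = 96
  256a + 64b + 16c + 4d + e = 1104
Solving the system yields a = 3, b = 4, c = 6, d = -4, e = 0.
So f(x) = 3x⁴ + 4x³ + 6x² - 4x.
Then f(3) = 393.

393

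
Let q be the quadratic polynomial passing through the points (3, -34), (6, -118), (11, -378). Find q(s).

Using the Lagrange interpolation formula with nodes 3, 6, 11:
  L_0(s) = (s - 6)(s - 11) / 24
  L_1(s) = (s - 3)(s - 11) / -15
  L_2(s) = (s - 3)(s - 6) / 40
Then q(s) = -34·L_0(s) - 118·L_1(s) - 378·L_2(s).
Expanding and collecting terms gives q(s) = -3s^2 - s - 4.
Check: q(3) = -34. ✓

q(s) = -3s^2 - s - 4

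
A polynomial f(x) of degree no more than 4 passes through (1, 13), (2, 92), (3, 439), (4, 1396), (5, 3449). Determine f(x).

Write f(x) = ax^4 + bx^3 + cx^2 + dx + e. Substituting each data point gives a linear system:
  a + b + c + d + e = 13
  16a + 8b + 4c + 2d + e = 92
  81a + 27b + 9c + 3d + e = 439
  256a + 64b + 16c + 4d + e = 1396
  625a + 125b + 25c + 5d + e = 3449
Solving the system yields a = 6, b = -3, c = 2, d = 4, e = 4.
So f(x) = 6x^4 - 3x^3 + 2x^2 + 4x + 4.
Check: f(4) = 1396. ✓

f(x) = 6x^4 - 3x^3 + 2x^2 + 4x + 4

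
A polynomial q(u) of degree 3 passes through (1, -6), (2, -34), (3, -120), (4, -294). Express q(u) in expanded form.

Write q(u) = au^3 + bu^2 + cu + d. Substituting each data point gives a linear system:
  a + b + c + d = -6
  8a + 4b + 2c + d = -34
  27a + 9b + 3c + d = -120
  64a + 16b + 4c + d = -294
Solving the system yields a = -5, b = 1, c = 4, d = -6.
So q(u) = -5u³ + u² + 4u - 6.
Check: q(2) = -34. ✓

q(u) = -5u^3 + u^2 + 4u - 6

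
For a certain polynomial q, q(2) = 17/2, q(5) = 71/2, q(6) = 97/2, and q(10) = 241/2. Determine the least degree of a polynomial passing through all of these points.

Divided differences on the nodes 2, 5, 6, 10:
  order 0: 17/2  71/2  97/2  241/2
  order 1: 9  13  18
  order 2: 1  1
  order 3: 0
The order-2 divided differences are all 1 (nonzero) and every higher order vanishes, so the data lies on a polynomial of degree exactly 2.

2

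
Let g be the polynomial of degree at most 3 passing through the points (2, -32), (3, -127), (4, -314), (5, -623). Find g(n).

g(n) = -5n^3 - n^2 + 5n + 2

Write g(n) = an^3 + bn^2 + cn + d. Substituting each data point gives a linear system:
  8a + 4b + 2c + d = -32
  27a + 9b + 3c + d = -127
  64a + 16b + 4c + d = -314
  125a + 25b + 5c + d = -623
Solving the system yields a = -5, b = -1, c = 5, d = 2.
So g(n) = -5n^3 - n^2 + 5n + 2.
Check: g(4) = -314. ✓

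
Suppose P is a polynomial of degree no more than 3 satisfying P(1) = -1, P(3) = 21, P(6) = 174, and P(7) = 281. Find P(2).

Write P(t) = at^3 + bt^2 + ct + d. Substituting each data point gives a linear system:
  a + b + c + d = -1
  27a + 9b + 3c + d = 21
  216a + 36b + 6c + d = 174
  343a + 49b + 7c + d = 281
Solving the system yields a = 1, b = -2, c = 6, d = -6.
So P(t) = t^3 - 2t^2 + 6t - 6.
Then P(2) = 6.

6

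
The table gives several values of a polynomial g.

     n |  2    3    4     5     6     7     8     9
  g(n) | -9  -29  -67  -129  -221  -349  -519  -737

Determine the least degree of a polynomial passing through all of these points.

3

Forward differences of the values at n = 2, 3, 4, 5, 6, 7, 8, 9:
  g  : -9  -29  -67  -129  -221  -349  -519  -737
  Δ  : -20  -38  -62  -92  -128  -170  -218
  Δ^2: -18  -24  -30  -36  -42  -48
  Δ^3: -6  -6  -6  -6  -6
  Δ^4: 0  0  0  0
  Δ^5: 0  0  0
  Δ^6: 0  0
  Δ^7: 0
The third differences are constant (-6) and nonzero, while all higher differences vanish, so the minimal degree is 3.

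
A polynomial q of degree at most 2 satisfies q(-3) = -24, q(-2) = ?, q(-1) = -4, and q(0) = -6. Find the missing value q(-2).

The 3 known points determine the degree-2 polynomial uniquely.
Write q(s) = as^2 + bs + c. Substituting each data point gives a linear system:
  9a - 3b + c = -24
  a - b + c = -4
  c = -6
Solving the system yields a = -4, b = -6, c = -6.
So q(s) = -4s^2 - 6s - 6.
Then q(-2) = -10.

-10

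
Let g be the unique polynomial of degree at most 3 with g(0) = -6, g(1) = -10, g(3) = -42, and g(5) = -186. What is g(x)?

Using the Lagrange interpolation formula with nodes 0, 1, 3, 5:
  L_0(x) = (x - 1)(x - 3)(x - 5) / -15
  L_1(x) = x(x - 3)(x - 5) / 8
  L_2(x) = x(x - 1)(x - 5) / -12
  L_3(x) = x(x - 1)(x - 3) / 40
Then g(x) = -6·L_0(x) - 10·L_1(x) - 42·L_2(x) - 186·L_3(x).
Expanding and collecting terms gives g(x) = -2x³ + 4x² - 6x - 6.
Check: g(5) = -186. ✓

g(x) = -2x^3 + 4x^2 - 6x - 6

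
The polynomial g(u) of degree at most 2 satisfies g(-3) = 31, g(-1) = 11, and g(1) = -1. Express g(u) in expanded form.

g(u) = u^2 - 6u + 4

Write g(u) = au^2 + bu + c. Substituting each data point gives a linear system:
  9a - 3b + c = 31
  a - b + c = 11
  a + b + c = -1
Solving the system yields a = 1, b = -6, c = 4.
So g(u) = u² - 6u + 4.
Check: g(-3) = 31. ✓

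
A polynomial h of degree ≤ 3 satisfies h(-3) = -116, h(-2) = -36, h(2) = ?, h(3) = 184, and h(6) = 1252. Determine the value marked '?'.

64

The 4 known points determine the degree-3 polynomial uniquely.
Write h(s) = as^3 + bs^2 + cs + d. Substituting each data point gives a linear system:
  -27a + 9b - 3c + d = -116
  -8a + 4b - 2c + d = -36
  27a + 9b + 3c + d = 184
  216a + 36b + 6c + d = 1252
Solving the system yields a = 5, b = 4, c = 5, d = -2.
So h(s) = 5s³ + 4s² + 5s - 2.
Then h(2) = 64.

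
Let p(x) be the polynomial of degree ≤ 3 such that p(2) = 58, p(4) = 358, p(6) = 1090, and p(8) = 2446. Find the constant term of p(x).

-2

Write p(x) = ax^3 + bx^2 + cx + d. Substituting each data point gives a linear system:
  8a + 4b + 2c + d = 58
  64a + 16b + 4c + d = 358
  216a + 36b + 6c + d = 1090
  512a + 64b + 8c + d = 2446
Solving the system yields a = 4, b = 6, c = 2, d = -2.
So p(x) = 4x³ + 6x² + 2x - 2.
The constant term is -2.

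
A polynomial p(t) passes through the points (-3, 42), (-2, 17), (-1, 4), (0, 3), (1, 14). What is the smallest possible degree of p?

2

Forward differences of the values at t = -3, -2, -1, 0, 1:
  p  : 42  17  4  3  14
  Δ  : -25  -13  -1  11
  Δ^2: 12  12  12
  Δ^3: 0  0
  Δ^4: 0
The second differences are constant (12) and nonzero, while all higher differences vanish, so the minimal degree is 2.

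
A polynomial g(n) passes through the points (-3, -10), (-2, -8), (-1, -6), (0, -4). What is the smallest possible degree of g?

1

Forward differences of the values at n = -3, -2, -1, 0:
  g  : -10  -8  -6  -4
  Δ  : 2  2  2
  Δ^2: 0  0
  Δ^3: 0
The first differences are constant (2) and nonzero, while all higher differences vanish, so the minimal degree is 1.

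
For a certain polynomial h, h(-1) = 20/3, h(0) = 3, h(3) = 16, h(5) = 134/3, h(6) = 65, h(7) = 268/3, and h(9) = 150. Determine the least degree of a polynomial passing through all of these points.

2

Divided differences on the nodes -1, 0, 3, 5, 6, 7, 9:
  order 0: 20/3  3  16  134/3  65  268/3  150
  order 1: -11/3  13/3  43/3  61/3  73/3  91/3
  order 2: 2  2  2  2  2
  order 3: 0  0  0  0
  order 4: 0  0  0
  order 5: 0  0
  order 6: 0
The order-2 divided differences are all 2 (nonzero) and every higher order vanishes, so the data lies on a polynomial of degree exactly 2.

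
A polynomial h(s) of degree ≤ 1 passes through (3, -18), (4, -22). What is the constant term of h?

Write h(s) = as + b. Substituting each data point gives a linear system:
  3a + b = -18
  4a + b = -22
Solving the system yields a = -4, b = -6.
So h(s) = -4s - 6.
The constant term is -6.

-6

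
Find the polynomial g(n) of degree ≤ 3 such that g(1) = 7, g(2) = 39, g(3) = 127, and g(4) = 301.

g(n) = 5n^3 - 2n^2 + 3n + 1

Write g(n) = an^3 + bn^2 + cn + d. Substituting each data point gives a linear system:
  a + b + c + d = 7
  8a + 4b + 2c + d = 39
  27a + 9b + 3c + d = 127
  64a + 16b + 4c + d = 301
Solving the system yields a = 5, b = -2, c = 3, d = 1.
So g(n) = 5n^3 - 2n^2 + 3n + 1.
Check: g(3) = 127. ✓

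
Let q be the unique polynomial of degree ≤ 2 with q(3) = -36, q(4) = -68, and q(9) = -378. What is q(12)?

-684

Write q(t) = at^2 + bt + c. Substituting each data point gives a linear system:
  9a + 3b + c = -36
  16a + 4b + c = -68
  81a + 9b + c = -378
Solving the system yields a = -5, b = 3, c = 0.
So q(t) = -5t² + 3t.
Then q(12) = -684.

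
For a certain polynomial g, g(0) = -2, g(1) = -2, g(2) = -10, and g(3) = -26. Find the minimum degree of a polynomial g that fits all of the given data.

Forward differences of the values at t = 0, 1, 2, 3:
  g  : -2  -2  -10  -26
  Δ  : 0  -8  -16
  Δ^2: -8  -8
  Δ^3: 0
The second differences are constant (-8) and nonzero, while all higher differences vanish, so the minimal degree is 2.

2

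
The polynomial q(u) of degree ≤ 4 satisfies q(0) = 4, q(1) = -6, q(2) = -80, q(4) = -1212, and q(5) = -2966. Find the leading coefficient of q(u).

-5

Write q(u) = au^4 + bu^3 + cu^2 + du + e. Substituting each data point gives a linear system:
  e = 4
  a + b + c + d + e = -6
  16a + 8b + 4c + 2d + e = -80
  256a + 64b + 16c + 4d + e = -1212
  625a + 125b + 25c + 5d + e = -2966
Solving the system yields a = -5, b = 2, c = -3, d = -4, e = 4.
So q(u) = -5u⁴ + 2u³ - 3u² - 4u + 4.
The leading coefficient is -5.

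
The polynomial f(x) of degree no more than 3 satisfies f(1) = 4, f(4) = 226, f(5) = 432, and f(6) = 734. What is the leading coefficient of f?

3

Write f(x) = ax^3 + bx^2 + cx + d. Substituting each data point gives a linear system:
  a + b + c + d = 4
  64a + 16b + 4c + d = 226
  125a + 25b + 5c + d = 432
  216a + 36b + 6c + d = 734
Solving the system yields a = 3, b = 3, c = -4, d = 2.
So f(x) = 3x^3 + 3x^2 - 4x + 2.
The leading coefficient is 3.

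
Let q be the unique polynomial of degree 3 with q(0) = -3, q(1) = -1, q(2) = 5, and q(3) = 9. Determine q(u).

Write q(u) = au^3 + bu^2 + cu + d. Substituting each data point gives a linear system:
  d = -3
  a + b + c + d = -1
  8a + 4b + 2c + d = 5
  27a + 9b + 3c + d = 9
Solving the system yields a = -1, b = 5, c = -2, d = -3.
So q(u) = -u^3 + 5u^2 - 2u - 3.
Check: q(3) = 9. ✓

q(u) = -u^3 + 5u^2 - 2u - 3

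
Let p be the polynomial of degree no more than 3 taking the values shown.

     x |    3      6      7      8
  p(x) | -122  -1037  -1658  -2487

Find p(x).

Write p(x) = ax^3 + bx^2 + cx + d. Substituting each data point gives a linear system:
  27a + 9b + 3c + d = -122
  216a + 36b + 6c + d = -1037
  343a + 49b + 7c + d = -1658
  512a + 64b + 8c + d = -2487
Solving the system yields a = -5, b = 1, c = 1, d = 1.
So p(x) = -5x^3 + x^2 + x + 1.
Check: p(6) = -1037. ✓

p(x) = -5x^3 + x^2 + x + 1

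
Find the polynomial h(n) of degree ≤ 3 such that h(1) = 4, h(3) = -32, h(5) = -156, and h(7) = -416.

h(n) = -n^3 - 2n^2 + 3n + 4

Write h(n) = an^3 + bn^2 + cn + d. Substituting each data point gives a linear system:
  a + b + c + d = 4
  27a + 9b + 3c + d = -32
  125a + 25b + 5c + d = -156
  343a + 49b + 7c + d = -416
Solving the system yields a = -1, b = -2, c = 3, d = 4.
So h(n) = -n^3 - 2n^2 + 3n + 4.
Check: h(7) = -416. ✓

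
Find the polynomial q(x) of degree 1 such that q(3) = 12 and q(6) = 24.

q(x) = 4x

Using the Lagrange interpolation formula with nodes 3, 6:
  L_0(x) = (x - 6) / -3
  L_1(x) = (x - 3) / 3
Then q(x) = 12·L_0(x) + 24·L_1(x).
Expanding and collecting terms gives q(x) = 4x.
Check: q(6) = 24. ✓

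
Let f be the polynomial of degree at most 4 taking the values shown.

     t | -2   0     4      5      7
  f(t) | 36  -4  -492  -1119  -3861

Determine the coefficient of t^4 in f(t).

Write f(t) = at^4 + bt^3 + ct^2 + dt + e. Substituting each data point gives a linear system:
  16a - 8b + 4c - 2d + e = 36
  e = -4
  256a + 64b + 16c + 4d + e = -492
  625a + 125b + 25c + 5d + e = -1119
  2401a + 343b + 49c + 7d + e = -3861
Solving the system yields a = -1, b = -5, c = 5, d = 2, e = -4.
So f(t) = -t⁴ - 5t³ + 5t² + 2t - 4.
The leading coefficient is -1.

-1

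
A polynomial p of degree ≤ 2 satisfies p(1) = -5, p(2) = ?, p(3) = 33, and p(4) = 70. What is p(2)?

The 3 known points determine the degree-2 polynomial uniquely.
Write p(x) = ax^2 + bx + c. Substituting each data point gives a linear system:
  a + b + c = -5
  9a + 3b + c = 33
  16a + 4b + c = 70
Solving the system yields a = 6, b = -5, c = -6.
So p(x) = 6x^2 - 5x - 6.
Then p(2) = 8.

8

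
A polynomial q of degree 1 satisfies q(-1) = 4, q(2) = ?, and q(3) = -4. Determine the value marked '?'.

The 2 known points determine the degree-1 polynomial uniquely.
Write q(x) = ax + b. Substituting each data point gives a linear system:
  -a + b = 4
  3a + b = -4
Solving the system yields a = -2, b = 2.
So q(x) = -2x + 2.
Then q(2) = -2.

-2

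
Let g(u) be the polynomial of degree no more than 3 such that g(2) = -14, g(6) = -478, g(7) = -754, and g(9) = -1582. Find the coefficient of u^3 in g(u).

Write g(u) = au^3 + bu^2 + cu + d. Substituting each data point gives a linear system:
  8a + 4b + 2c + d = -14
  216a + 36b + 6c + d = -478
  343a + 49b + 7c + d = -754
  729a + 81b + 9c + d = -1582
Solving the system yields a = -2, b = -2, c = 4, d = 2.
So g(u) = -2u^3 - 2u^2 + 4u + 2.
The leading coefficient is -2.

-2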